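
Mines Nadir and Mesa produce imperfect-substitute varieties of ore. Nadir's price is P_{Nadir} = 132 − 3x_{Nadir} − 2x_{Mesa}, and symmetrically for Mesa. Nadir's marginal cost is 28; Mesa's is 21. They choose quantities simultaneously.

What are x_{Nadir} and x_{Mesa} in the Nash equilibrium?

Mine Nadir's profit: π = x_{Nadir}(132 − 3x_{Nadir} − 2x_{Mesa}) − 28x_{Nadir}.
∂π/∂x_{Nadir} = 104 − 6x_{Nadir} − 2x_{Mesa} = 0 ⇒ x_{Nadir} = 52/3 − (1/3)x_{Mesa}.
Similarly x_{Mesa} = 18.5 − (1/3)x_{Nadir}.
Solving the two reaction functions simultaneously: (1 − (−1/3)(−1/3))x_{Nadir} = 52/3 − (1/3)·18.5, so (8/9)x_{Nadir} = 67/6 and x_{Nadir} = 12.5625.
Then x_{Mesa} = 18.5 − (1/3)·12.5625 = 14.3125.

12.5625, 14.3125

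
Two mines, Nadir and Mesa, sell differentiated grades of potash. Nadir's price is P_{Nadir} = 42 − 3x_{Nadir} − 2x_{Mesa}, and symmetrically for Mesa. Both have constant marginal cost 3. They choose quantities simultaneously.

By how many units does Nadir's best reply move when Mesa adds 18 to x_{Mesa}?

Mine Nadir's profit: π = x_{Nadir}(42 − 3x_{Nadir} − 2x_{Mesa}) − 3x_{Nadir}.
∂π/∂x_{Nadir} = 39 − 6x_{Nadir} − 2x_{Mesa} = 0 ⇒ x_{Nadir} = 6.5 − (1/3)x_{Mesa}.
The reaction-function slope is −1/3, so an 18-unit rise in x_{Mesa} moves x_{Nadir} by −1/3 × 18 = −6. Nadir's best response falls — the actions are strategic substitutes.

-6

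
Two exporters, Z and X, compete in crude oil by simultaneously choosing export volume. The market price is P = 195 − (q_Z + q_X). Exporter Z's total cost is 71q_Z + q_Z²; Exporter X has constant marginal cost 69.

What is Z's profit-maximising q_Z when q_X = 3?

30.25

Exporter Z's profit: π = q_Z(195 − (q_Z + q_X)) − 71q_Z − q_Z².
∂π/∂q_Z = 124 − 4q_Z − q_X = 0, so q_Z = 31 − 0.25q_X.
At q_X = 3: q_Z = 31 − 0.25·3 = 30.25.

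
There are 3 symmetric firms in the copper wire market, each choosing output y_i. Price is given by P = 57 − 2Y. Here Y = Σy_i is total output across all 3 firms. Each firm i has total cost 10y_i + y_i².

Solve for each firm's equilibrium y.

A representative firm's profit is π_i = y_i(57 − 2Y) − 10y_i − y_i², with Y = y_i + Σ_{j≠i} y_j.
First-order condition: 47 − 6y_i − 2Σ_{j≠i} y_j = 0.
In a symmetric equilibrium every firm chooses the same y, so Σ_{j≠i} y_j = 2y. The condition becomes 47 − 10y = 0, giving y = 47/10 = 4.7.

4.7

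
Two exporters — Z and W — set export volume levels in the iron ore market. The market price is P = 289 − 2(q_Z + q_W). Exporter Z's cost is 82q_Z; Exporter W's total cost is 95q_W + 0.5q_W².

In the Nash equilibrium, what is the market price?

162.875

Exporter Z's profit: π = q_Z(289 − 2(q_Z + q_W)) − 82q_Z.
∂π/∂q_Z = 207 − 4q_Z − 2q_W = 0, so q_Z = 51.75 − 0.5q_W.
For W: ∂π/∂q_W = 194 − 5q_W − 2q_Z = 0 ⇒ q_W = 38.8 − 0.4q_Z.
Substituting the second reaction function into the first: q_Z = 51.75 − 0.5(38.8 − 0.4q_Z), which gives 0.8q_Z = 32.35 ⇒ q_Z = 40.4375.
Then q_W = 38.8 − 0.4·40.4375 = 22.625.
Equilibrium price: P = 289 − 2·63.0625 = 162.875.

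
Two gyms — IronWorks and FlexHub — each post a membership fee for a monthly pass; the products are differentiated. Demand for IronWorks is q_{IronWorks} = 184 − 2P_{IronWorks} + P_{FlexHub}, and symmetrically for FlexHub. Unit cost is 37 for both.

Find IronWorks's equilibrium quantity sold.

IronWorks's profit: π = (P_{IronWorks} − 37)(184 − 2P_{IronWorks} + P_{FlexHub}).
∂π/∂P_{IronWorks} = 258 − 4P_{IronWorks} + P_{FlexHub} = 0 ⇒ P_{IronWorks} = 64.5 + 0.25P_{FlexHub}.
By symmetry P_{FlexHub} = P_{IronWorks}; substituting into the reaction function, 0.75P_{IronWorks} = 64.5 and P_{IronWorks} = 86.
q_{IronWorks} = 184 − 2·86 + 86 = 98.

98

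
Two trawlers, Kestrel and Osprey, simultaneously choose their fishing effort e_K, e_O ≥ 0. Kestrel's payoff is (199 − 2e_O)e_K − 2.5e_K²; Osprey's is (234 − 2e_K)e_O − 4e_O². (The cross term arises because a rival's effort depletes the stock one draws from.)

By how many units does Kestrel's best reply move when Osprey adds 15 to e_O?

Expanding Kestrel's payoff: 199e_K − 2e_Oe_K − 2.5e_K².
∂π/∂e_K = 199 − 2e_O − 5e_K = 0, so e_K = 39.8 − 0.4e_O.
The reaction-function slope is −0.4, so a 15-unit rise in e_O moves e_K by −0.4 × 15 = −6. Kestrel's best response falls — the actions are strategic substitutes.

-6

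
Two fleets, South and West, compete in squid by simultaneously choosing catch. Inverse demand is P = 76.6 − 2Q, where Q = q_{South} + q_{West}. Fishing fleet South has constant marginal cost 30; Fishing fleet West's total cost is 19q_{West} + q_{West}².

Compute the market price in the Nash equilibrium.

46.44

Fishing fleet South's profit: π = q_{South}(76.6 − 2(q_{South} + q_{West})) − 30q_{South}.
∂π/∂q_{South} = 46.6 − 4q_{South} − 2q_{West} = 0, so q_{South} = 11.65 − 0.5q_{West}.
For West: ∂π/∂q_{West} = 57.6 − 6q_{West} − 2q_{South} = 0 ⇒ q_{West} = 9.6 − (1/3)q_{South}.
Substituting the second reaction function into the first: q_{South} = 11.65 − 0.5(9.6 − (1/3)q_{South}), which gives (5/6)q_{South} = 6.85 ⇒ q_{South} = 8.22.
Then q_{West} = 9.6 − (1/3)·8.22 = 6.86.
Equilibrium price: P = 76.6 − 2·15.08 = 46.44.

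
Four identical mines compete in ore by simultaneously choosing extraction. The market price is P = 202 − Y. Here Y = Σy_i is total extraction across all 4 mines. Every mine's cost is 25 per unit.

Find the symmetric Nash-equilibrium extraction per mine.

A representative mine's profit is π_i = y_i(202 − Y) − 25y_i, with Y = y_i + Σ_{j≠i} y_j.
First-order condition: 177 − 2y_i − Σ_{j≠i} y_j = 0.
In a symmetric equilibrium every mine chooses the same y, so Σ_{j≠i} y_j = 3y. The condition becomes 177 − 5y = 0, giving y = 177/5 = 35.4.

35.4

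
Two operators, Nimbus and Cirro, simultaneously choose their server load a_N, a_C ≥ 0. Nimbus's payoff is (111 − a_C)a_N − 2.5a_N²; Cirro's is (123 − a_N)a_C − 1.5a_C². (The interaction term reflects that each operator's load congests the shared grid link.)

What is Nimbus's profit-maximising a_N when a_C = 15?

19.2

Expanding Nimbus's payoff: 111a_N − a_Ca_N − 2.5a_N².
∂π/∂a_N = 111 − a_C − 5a_N = 0, so a_N = 22.2 − 0.2a_C.
At a_C = 15: a_N = 22.2 − 0.2·15 = 19.2.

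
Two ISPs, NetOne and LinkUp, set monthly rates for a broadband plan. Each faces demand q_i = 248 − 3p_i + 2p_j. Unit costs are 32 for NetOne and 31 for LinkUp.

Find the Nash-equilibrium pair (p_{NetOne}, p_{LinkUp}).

NetOne's profit: π = (p_{NetOne} − 32)(248 − 3p_{NetOne} + 2p_{LinkUp}).
∂π/∂p_{NetOne} = 344 − 6p_{NetOne} + 2p_{LinkUp} = 0 ⇒ p_{NetOne} = 172/3 + (1/3)p_{LinkUp}.
Similarly p_{LinkUp} = 341/6 + (1/3)p_{NetOne}.
Substituting the second reaction function into the first: p_{NetOne} = 172/3 + (1/3)(341/6 + (1/3)p_{NetOne}), which gives (8/9)p_{NetOne} = 1373/18 ⇒ p_{NetOne} = 85.8125.
Then p_{LinkUp} = 341/6 + (1/3)·85.8125 = 85.4375.

85.8125, 85.4375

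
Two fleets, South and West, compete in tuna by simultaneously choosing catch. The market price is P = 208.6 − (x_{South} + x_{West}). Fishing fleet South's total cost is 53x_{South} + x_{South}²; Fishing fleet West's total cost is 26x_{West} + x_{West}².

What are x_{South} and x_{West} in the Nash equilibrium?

Fishing fleet South's profit: π = x_{South}(208.6 − (x_{South} + x_{West})) − 53x_{South} − x_{South}².
∂π/∂x_{South} = 155.6 − 4x_{South} − x_{West} = 0, so x_{South} = 38.9 − 0.25x_{West}.
By the same steps for West: x_{West} = 45.65 − 0.25x_{South}.
Substituting the second reaction function into the first: x_{South} = 38.9 − 0.25(45.65 − 0.25x_{South}), which gives 0.9375x_{South} = 27.4875 ⇒ x_{South} = 29.32.
Then x_{West} = 45.65 − 0.25·29.32 = 38.32.

29.32, 38.32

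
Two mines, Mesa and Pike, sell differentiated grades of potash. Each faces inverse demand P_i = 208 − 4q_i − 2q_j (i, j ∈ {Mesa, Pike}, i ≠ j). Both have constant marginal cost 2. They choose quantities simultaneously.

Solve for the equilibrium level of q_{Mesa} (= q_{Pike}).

Mine Mesa's profit: π = q_{Mesa}(208 − 4q_{Mesa} − 2q_{Pike}) − 2q_{Mesa}.
∂π/∂q_{Mesa} = 206 − 8q_{Mesa} − 2q_{Pike} = 0 ⇒ q_{Mesa} = 25.75 − 0.25q_{Pike}.
The game is symmetric, so in equilibrium q_{Pike} = q_{Mesa}: the reaction function gives 1.25q_{Mesa} = 25.75, hence q_{Mesa} = 20.6.

20.6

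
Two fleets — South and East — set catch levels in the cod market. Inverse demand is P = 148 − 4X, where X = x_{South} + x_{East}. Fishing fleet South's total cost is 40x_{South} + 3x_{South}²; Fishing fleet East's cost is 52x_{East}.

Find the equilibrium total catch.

14.5

Fishing fleet South's profit: π = x_{South}(148 − 4(x_{South} + x_{East})) − 40x_{South} − 3x_{South}².
∂π/∂x_{South} = 108 − 14x_{South} − 4x_{East} = 0, so x_{South} = 54/7 − (2/7)x_{East}.
For East: ∂π/∂x_{East} = 96 − 8x_{East} − 4x_{South} = 0 ⇒ x_{East} = 12 − 0.5x_{South}.
Substituting the second reaction function into the first: x_{South} = 54/7 − (2/7)(12 − 0.5x_{South}), which gives (6/7)x_{South} = 30/7 ⇒ x_{South} = 5.
Then x_{East} = 12 − 0.5·5 = 9.5.
Total catch: 5 + 9.5 = 14.5.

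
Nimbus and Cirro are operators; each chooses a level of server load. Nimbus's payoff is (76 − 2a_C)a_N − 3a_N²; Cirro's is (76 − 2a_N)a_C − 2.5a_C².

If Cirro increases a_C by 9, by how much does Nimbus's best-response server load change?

Expanding Nimbus's payoff: 76a_N − 2a_Ca_N − 3a_N².
∂π/∂a_N = 76 − 2a_C − 6a_N = 0, so a_N = 38/3 − (1/3)a_C.
The reaction-function slope is −1/3, so a 9-unit rise in a_C moves a_N by −1/3 × 9 = −3. Nimbus's best response falls — the actions are strategic substitutes.

-3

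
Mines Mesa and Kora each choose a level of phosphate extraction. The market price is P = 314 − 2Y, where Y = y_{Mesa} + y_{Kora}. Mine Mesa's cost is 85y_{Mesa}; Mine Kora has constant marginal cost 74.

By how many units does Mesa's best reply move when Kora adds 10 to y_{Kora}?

-5

Mine Mesa's profit: π = y_{Mesa}(314 − 2(y_{Mesa} + y_{Kora})) − 85y_{Mesa}.
∂π/∂y_{Mesa} = 229 − 4y_{Mesa} − 2y_{Kora} = 0, so y_{Mesa} = 57.25 − 0.5y_{Kora}.
The reaction-function slope is −0.5, so a 10-unit rise in y_{Kora} moves y_{Mesa} by −0.5 × 10 = −5. Mesa's best response falls — the actions are strategic substitutes.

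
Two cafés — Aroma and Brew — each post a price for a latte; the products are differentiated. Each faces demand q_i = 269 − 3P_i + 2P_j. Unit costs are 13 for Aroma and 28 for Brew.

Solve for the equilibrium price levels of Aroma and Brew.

Aroma's profit: π = (P_{Aroma} − 13)(269 − 3P_{Aroma} + 2P_{Brew}).
∂π/∂P_{Aroma} = 308 − 6P_{Aroma} + 2P_{Brew} = 0 ⇒ P_{Aroma} = 154/3 + (1/3)P_{Brew}.
Similarly P_{Brew} = 353/6 + (1/3)P_{Aroma}.
Substituting the second reaction function into the first: P_{Aroma} = 154/3 + (1/3)(353/6 + (1/3)P_{Aroma}), which gives (8/9)P_{Aroma} = 1277/18 ⇒ P_{Aroma} = 79.8125.
Then P_{Brew} = 353/6 + (1/3)·79.8125 = 85.4375.

79.8125, 85.4375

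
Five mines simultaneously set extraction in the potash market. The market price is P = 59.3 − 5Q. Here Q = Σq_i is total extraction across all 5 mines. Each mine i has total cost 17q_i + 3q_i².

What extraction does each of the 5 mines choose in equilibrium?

1.175

A representative mine's profit is π_i = q_i(59.3 − 5Q) − 17q_i − 3q_i², with Q = q_i + Σ_{j≠i} q_j.
First-order condition: 42.3 − 16q_i − 5Σ_{j≠i} q_j = 0.
Imposing symmetry (q_j = q for all j) turns Σ_{j≠i} q_j into 4q, so 42.3 = 36q and q = 1.175.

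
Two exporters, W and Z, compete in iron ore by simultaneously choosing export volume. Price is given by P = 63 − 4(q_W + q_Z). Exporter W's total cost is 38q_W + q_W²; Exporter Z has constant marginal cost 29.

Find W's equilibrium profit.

5

Exporter W's profit: π = q_W(63 − 4(q_W + q_Z)) − 38q_W − q_W².
∂π/∂q_W = 25 − 10q_W − 4q_Z = 0, so q_W = 2.5 − 0.4q_Z.
For Z: ∂π/∂q_Z = 34 − 8q_Z − 4q_W = 0 ⇒ q_Z = 4.25 − 0.5q_W.
Solving the two reaction functions simultaneously: (1 − (−0.4)(−0.5))q_W = 2.5 − 0.4·4.25, so 0.8q_W = 0.8 and q_W = 1.
Then q_Z = 4.25 − 0.5·1 = 3.75.
Price P = 63 − 4·4.75 = 44.
W's profit: (44 − 38)·1 − (1)² = 5.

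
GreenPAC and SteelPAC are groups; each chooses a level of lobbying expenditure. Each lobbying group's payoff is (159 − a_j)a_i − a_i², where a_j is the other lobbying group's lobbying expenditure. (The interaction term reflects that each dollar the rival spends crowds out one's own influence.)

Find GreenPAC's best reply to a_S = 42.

58.5

GreenPAC's payoff is (159 − a_S)a_G − a_G².
∂π/∂a_G = 159 − a_S − 2a_G = 0, so a_G = 79.5 − 0.5a_S.
At a_S = 42: a_G = 79.5 − 0.5·42 = 58.5.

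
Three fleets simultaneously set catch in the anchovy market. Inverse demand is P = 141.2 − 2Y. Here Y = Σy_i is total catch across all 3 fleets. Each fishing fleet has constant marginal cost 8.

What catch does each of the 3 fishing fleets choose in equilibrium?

16.65

A representative fishing fleet's profit is π_i = y_i(141.2 − 2Y) − 8y_i, with Y = y_i + Σ_{j≠i} y_j.
First-order condition: 133.2 − 4y_i − 2Σ_{j≠i} y_j = 0.
With identical fishing fleets, set every y_j = y: then 133.2 − 4y − 4y = 0, i.e. y = 133.2/8 = 16.65.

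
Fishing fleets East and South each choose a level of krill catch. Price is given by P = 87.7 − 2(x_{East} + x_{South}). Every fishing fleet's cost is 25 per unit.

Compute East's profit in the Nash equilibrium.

Fishing fleet East's profit: π = x_{East}(87.7 − 2(x_{East} + x_{South})) − 25x_{East}.
∂π/∂x_{East} = 62.7 − 4x_{East} − 2x_{South} = 0, so x_{East} = 15.675 − 0.5x_{South}.
By symmetry x_{South} = x_{East}; substituting into the reaction function, 1.5x_{East} = 15.675 and x_{East} = 10.45.
Price P = 87.7 − 2·20.9 = 45.9.
East's profit: (45.9 − 25)·10.45 = 218.405.

218.405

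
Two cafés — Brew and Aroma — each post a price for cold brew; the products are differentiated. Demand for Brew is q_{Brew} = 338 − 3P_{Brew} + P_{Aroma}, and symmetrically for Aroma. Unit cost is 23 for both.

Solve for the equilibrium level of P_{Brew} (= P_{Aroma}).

Brew's profit: π = (P_{Brew} − 23)(338 − 3P_{Brew} + P_{Aroma}).
∂π/∂P_{Brew} = 407 − 6P_{Brew} + P_{Aroma} = 0 ⇒ P_{Brew} = 407/6 + (1/6)P_{Aroma}.
Setting P_{Brew} = P_{Aroma} in the reaction function: P_{Brew} = 407/6 + (1/6)P_{Brew}, so P_{Brew} = (407/6) / (5/6) = 81.4.

81.4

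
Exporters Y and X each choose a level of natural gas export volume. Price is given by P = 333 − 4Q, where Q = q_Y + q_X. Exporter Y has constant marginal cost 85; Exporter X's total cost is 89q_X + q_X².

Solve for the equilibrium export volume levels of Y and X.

Exporter Y's profit: π = q_Y(333 − 4(q_Y + q_X)) − 85q_Y.
∂π/∂q_Y = 248 − 8q_Y − 4q_X = 0, so q_Y = 31 − 0.5q_X.
For X: ∂π/∂q_X = 244 − 10q_X − 4q_Y = 0 ⇒ q_X = 24.4 − 0.4q_Y.
Substituting the second reaction function into the first: q_Y = 31 − 0.5(24.4 − 0.4q_Y), which gives 0.8q_Y = 18.8 ⇒ q_Y = 23.5.
Then q_X = 24.4 − 0.4·23.5 = 15.

23.5, 15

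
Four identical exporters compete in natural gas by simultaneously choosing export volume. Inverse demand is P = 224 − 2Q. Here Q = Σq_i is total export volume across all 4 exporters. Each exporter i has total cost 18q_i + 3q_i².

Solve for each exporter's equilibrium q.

12.875

A representative exporter's profit is π_i = q_i(224 − 2Q) − 18q_i − 3q_i², with Q = q_i + Σ_{j≠i} q_j.
First-order condition: 206 − 10q_i − 2Σ_{j≠i} q_j = 0.
In a symmetric equilibrium every exporter chooses the same q, so Σ_{j≠i} q_j = 3q. The condition becomes 206 − 16q = 0, giving q = 206/16 = 12.875.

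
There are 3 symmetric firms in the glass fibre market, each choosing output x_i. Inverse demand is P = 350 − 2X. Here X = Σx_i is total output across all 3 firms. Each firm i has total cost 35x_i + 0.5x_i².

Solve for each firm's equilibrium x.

35

A representative firm's profit is π_i = x_i(350 − 2X) − 35x_i − 0.5x_i², with X = x_i + Σ_{j≠i} x_j.
First-order condition: 315 − 5x_i − 2Σ_{j≠i} x_j = 0.
Imposing symmetry (x_j = x for all j) turns Σ_{j≠i} x_j into 2x, so 315 = 9x and x = 35.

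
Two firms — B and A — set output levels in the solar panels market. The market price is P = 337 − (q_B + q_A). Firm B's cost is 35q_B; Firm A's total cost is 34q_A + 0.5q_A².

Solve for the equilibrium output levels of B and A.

120.6, 60.8

Firm B's profit: π = q_B(337 − (q_B + q_A)) − 35q_B.
∂π/∂q_B = 302 − 2q_B − q_A = 0, so q_B = 151 − 0.5q_A.
For A: ∂π/∂q_A = 303 − 3q_A − q_B = 0 ⇒ q_A = 101 − (1/3)q_B.
Substituting the second reaction function into the first: q_B = 151 − 0.5(101 − (1/3)q_B), which gives (5/6)q_B = 100.5 ⇒ q_B = 120.6.
Then q_A = 101 − (1/3)·120.6 = 60.8.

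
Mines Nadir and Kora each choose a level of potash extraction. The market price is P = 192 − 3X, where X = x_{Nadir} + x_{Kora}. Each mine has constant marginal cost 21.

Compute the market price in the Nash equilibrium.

78

Mine Nadir's profit: π = x_{Nadir}(192 − 3(x_{Nadir} + x_{Kora})) − 21x_{Nadir}.
∂π/∂x_{Nadir} = 171 − 6x_{Nadir} − 3x_{Kora} = 0, so x_{Nadir} = 28.5 − 0.5x_{Kora}.
Setting x_{Nadir} = x_{Kora} in the reaction function: x_{Nadir} = 28.5 − 0.5x_{Nadir}, so x_{Nadir} = 28.5 / 1.5 = 19.
Equilibrium price: P = 192 − 3·38 = 78.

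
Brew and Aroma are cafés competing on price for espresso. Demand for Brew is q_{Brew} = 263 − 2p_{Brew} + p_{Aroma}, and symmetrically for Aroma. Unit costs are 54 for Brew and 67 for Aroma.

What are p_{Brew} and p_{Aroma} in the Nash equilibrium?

Brew's profit: π = (p_{Brew} − 54)(263 − 2p_{Brew} + p_{Aroma}).
∂π/∂p_{Brew} = 371 − 4p_{Brew} + p_{Aroma} = 0 ⇒ p_{Brew} = 92.75 + 0.25p_{Aroma}.
Similarly p_{Aroma} = 99.25 + 0.25p_{Brew}.
Solving the two reaction functions simultaneously: (1 − (0.25)(0.25))p_{Brew} = 92.75 + 0.25·99.25, so 0.9375p_{Brew} = 117.5625 and p_{Brew} = 125.4.
Then p_{Aroma} = 99.25 + 0.25·125.4 = 130.6.

125.4, 130.6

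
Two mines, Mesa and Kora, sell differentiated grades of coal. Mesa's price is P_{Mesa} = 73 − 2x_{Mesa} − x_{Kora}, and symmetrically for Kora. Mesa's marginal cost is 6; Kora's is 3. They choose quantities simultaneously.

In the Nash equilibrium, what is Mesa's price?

32.4

Mine Mesa's profit: π = x_{Mesa}(73 − 2x_{Mesa} − x_{Kora}) − 6x_{Mesa}.
∂π/∂x_{Mesa} = 67 − 4x_{Mesa} − x_{Kora} = 0 ⇒ x_{Mesa} = 16.75 − 0.25x_{Kora}.
Similarly x_{Kora} = 17.5 − 0.25x_{Mesa}.
Solving the two reaction functions simultaneously: (1 − (−0.25)(−0.25))x_{Mesa} = 16.75 − 0.25·17.5, so 0.9375x_{Mesa} = 12.375 and x_{Mesa} = 13.2.
Then x_{Kora} = 17.5 − 0.25·13.2 = 14.2.
P_{Mesa} = 73 − 2·13.2 − 14.2 = 32.4.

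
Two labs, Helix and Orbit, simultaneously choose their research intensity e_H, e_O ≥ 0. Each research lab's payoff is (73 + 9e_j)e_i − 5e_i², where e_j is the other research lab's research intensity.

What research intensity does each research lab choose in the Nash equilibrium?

Helix's payoff is (73 + 9e_O)e_H − 5e_H².
∂π/∂e_H = 73 + 9e_O − 10e_H = 0, so e_H = 7.3 + 0.9e_O.
By symmetry e_O = e_H; substituting into the reaction function, 0.1e_H = 7.3 and e_H = 73.

73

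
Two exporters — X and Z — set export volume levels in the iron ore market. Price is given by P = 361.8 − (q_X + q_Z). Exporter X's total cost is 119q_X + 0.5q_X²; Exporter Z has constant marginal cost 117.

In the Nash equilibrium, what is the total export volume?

Exporter X's profit: π = q_X(361.8 − (q_X + q_Z)) − 119q_X − 0.5q_X².
∂π/∂q_X = 242.8 − 3q_X − q_Z = 0, so q_X = 1214/15 − (1/3)q_Z.
For Z: ∂π/∂q_Z = 244.8 − 2q_Z − q_X = 0 ⇒ q_Z = 122.4 − 0.5q_X.
Plugging q_Z into X's best response: q_X = 1214/15 − (1/3)(122.4 − 0.5q_X) ⇒ (5/6)q_X = 602/15, so q_X = 48.16.
Then q_Z = 122.4 − 0.5·48.16 = 98.32.
Total export volume: 48.16 + 98.32 = 146.48.

146.48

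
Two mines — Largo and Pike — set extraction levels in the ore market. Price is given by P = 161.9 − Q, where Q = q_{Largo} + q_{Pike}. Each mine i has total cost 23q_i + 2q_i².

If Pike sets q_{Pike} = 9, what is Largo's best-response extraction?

21.65

Mine Largo's profit: π = q_{Largo}(161.9 − (q_{Largo} + q_{Pike})) − 23q_{Largo} − 2q_{Largo}².
∂π/∂q_{Largo} = 138.9 − 6q_{Largo} − q_{Pike} = 0, so q_{Largo} = 23.15 − (1/6)q_{Pike}.
At q_{Pike} = 9: q_{Largo} = 23.15 − (1/6)·9 = 21.65.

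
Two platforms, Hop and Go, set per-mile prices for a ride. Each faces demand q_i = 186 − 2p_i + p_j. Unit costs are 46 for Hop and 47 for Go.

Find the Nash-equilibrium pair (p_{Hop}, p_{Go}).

92.8, 93.2

Hop's profit: π = (p_{Hop} − 46)(186 − 2p_{Hop} + p_{Go}).
∂π/∂p_{Hop} = 278 − 4p_{Hop} + p_{Go} = 0 ⇒ p_{Hop} = 69.5 + 0.25p_{Go}.
Similarly p_{Go} = 70 + 0.25p_{Hop}.
Substituting the second reaction function into the first: p_{Hop} = 69.5 + 0.25(70 + 0.25p_{Hop}), which gives 0.9375p_{Hop} = 87 ⇒ p_{Hop} = 92.8.
Then p_{Go} = 70 + 0.25·92.8 = 93.2.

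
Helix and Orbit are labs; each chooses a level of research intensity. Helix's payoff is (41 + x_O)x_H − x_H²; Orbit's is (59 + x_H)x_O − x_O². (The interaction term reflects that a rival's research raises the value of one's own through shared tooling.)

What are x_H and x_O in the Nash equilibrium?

Expanding Helix's payoff: 41x_H + x_Ox_H − x_H².
∂π/∂x_H = 41 + x_O − 2x_H = 0, so x_H = 20.5 + 0.5x_O.
Likewise for Orbit: x_O = 29.5 + 0.5x_H.
Substituting the second reaction function into the first: x_H = 20.5 + 0.5(29.5 + 0.5x_H), which gives 0.75x_H = 35.25 ⇒ x_H = 47.
Then x_O = 29.5 + 0.5·47 = 53.

47, 53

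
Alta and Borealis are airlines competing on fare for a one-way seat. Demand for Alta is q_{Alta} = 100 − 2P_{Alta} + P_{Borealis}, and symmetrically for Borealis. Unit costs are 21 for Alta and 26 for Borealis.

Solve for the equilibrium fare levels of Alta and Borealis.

48, 50

Alta's profit: π = (P_{Alta} − 21)(100 − 2P_{Alta} + P_{Borealis}).
∂π/∂P_{Alta} = 142 − 4P_{Alta} + P_{Borealis} = 0 ⇒ P_{Alta} = 35.5 + 0.25P_{Borealis}.
Similarly P_{Borealis} = 38 + 0.25P_{Alta}.
Plugging P_{Borealis} into Alta's best response: P_{Alta} = 35.5 + 0.25(38 + 0.25P_{Alta}) ⇒ 0.9375P_{Alta} = 45, so P_{Alta} = 48.
Then P_{Borealis} = 38 + 0.25·48 = 50.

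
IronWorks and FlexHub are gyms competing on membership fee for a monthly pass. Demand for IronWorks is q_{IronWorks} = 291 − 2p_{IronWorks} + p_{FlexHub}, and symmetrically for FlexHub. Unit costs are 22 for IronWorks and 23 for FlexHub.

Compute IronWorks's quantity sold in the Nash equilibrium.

179.6

IronWorks's profit: π = (p_{IronWorks} − 22)(291 − 2p_{IronWorks} + p_{FlexHub}).
∂π/∂p_{IronWorks} = 335 − 4p_{IronWorks} + p_{FlexHub} = 0 ⇒ p_{IronWorks} = 83.75 + 0.25p_{FlexHub}.
Similarly p_{FlexHub} = 84.25 + 0.25p_{IronWorks}.
Substituting the second reaction function into the first: p_{IronWorks} = 83.75 + 0.25(84.25 + 0.25p_{IronWorks}), which gives 0.9375p_{IronWorks} = 104.8125 ⇒ p_{IronWorks} = 111.8.
Then p_{FlexHub} = 84.25 + 0.25·111.8 = 112.2.
q_{IronWorks} = 291 − 2·111.8 + 112.2 = 179.6.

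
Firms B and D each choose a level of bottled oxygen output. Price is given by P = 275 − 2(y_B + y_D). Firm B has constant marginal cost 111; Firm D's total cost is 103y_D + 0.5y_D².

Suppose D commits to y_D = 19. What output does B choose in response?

Firm B's profit: π = y_B(275 − 2(y_B + y_D)) − 111y_B.
∂π/∂y_B = 164 − 4y_B − 2y_D = 0, so y_B = 41 − 0.5y_D.
At y_D = 19: y_B = 41 − 0.5·19 = 31.5.

31.5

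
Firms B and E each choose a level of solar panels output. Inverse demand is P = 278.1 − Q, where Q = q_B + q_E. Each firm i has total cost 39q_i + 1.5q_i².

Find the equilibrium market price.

198.4

Firm B's profit: π = q_B(278.1 − (q_B + q_E)) − 39q_B − 1.5q_B².
∂π/∂q_B = 239.1 − 5q_B − q_E = 0, so q_B = 47.82 − 0.2q_E.
The game is symmetric, so in equilibrium q_E = q_B: the reaction function gives 1.2q_B = 47.82, hence q_B = 39.85.
Equilibrium price: P = 278.1 − 79.7 = 198.4.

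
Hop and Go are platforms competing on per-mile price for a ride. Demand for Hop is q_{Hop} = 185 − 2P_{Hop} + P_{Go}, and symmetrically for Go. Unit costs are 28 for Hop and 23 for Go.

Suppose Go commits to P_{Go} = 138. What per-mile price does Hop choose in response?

94.75

Hop's profit: π = (P_{Hop} − 28)(185 − 2P_{Hop} + P_{Go}).
∂π/∂P_{Hop} = 241 − 4P_{Hop} + P_{Go} = 0 ⇒ P_{Hop} = 60.25 + 0.25P_{Go}.
At P_{Go} = 138: P_{Hop} = 60.25 + 0.25·138 = 94.75.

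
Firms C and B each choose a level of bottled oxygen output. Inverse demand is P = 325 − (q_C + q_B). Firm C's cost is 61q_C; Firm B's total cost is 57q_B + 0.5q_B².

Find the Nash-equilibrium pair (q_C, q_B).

Firm C's profit: π = q_C(325 − (q_C + q_B)) − 61q_C.
∂π/∂q_C = 264 − 2q_C − q_B = 0, so q_C = 132 − 0.5q_B.
For B: ∂π/∂q_B = 268 − 3q_B − q_C = 0 ⇒ q_B = 268/3 − (1/3)q_C.
Solving the two reaction functions simultaneously: (1 − (−0.5)(−1/3))q_C = 132 − 0.5·(268/3), so (5/6)q_C = 262/3 and q_C = 104.8.
Then q_B = 268/3 − (1/3)·104.8 = 54.4.

104.8, 54.4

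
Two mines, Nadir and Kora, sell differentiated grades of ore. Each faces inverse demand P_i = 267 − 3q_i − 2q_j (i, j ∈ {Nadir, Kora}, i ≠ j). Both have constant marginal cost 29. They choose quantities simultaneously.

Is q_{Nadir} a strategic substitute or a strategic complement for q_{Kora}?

strategic substitutes

Mine Nadir's profit: π = q_{Nadir}(267 − 3q_{Nadir} − 2q_{Kora}) − 29q_{Nadir}.
∂π/∂q_{Nadir} = 238 − 6q_{Nadir} − 2q_{Kora} = 0 ⇒ q_{Nadir} = 119/3 − (1/3)q_{Kora}.
The best-response slope dq_{Nadir}/dq_{Kora} = −1/3 < 0: the reaction function is downward-sloping, so the choices are strategic substitutes.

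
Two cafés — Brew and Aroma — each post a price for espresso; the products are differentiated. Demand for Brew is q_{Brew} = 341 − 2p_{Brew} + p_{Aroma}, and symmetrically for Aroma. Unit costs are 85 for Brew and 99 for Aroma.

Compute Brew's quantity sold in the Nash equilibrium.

Brew's profit: π = (p_{Brew} − 85)(341 − 2p_{Brew} + p_{Aroma}).
∂π/∂p_{Brew} = 511 − 4p_{Brew} + p_{Aroma} = 0 ⇒ p_{Brew} = 127.75 + 0.25p_{Aroma}.
Similarly p_{Aroma} = 134.75 + 0.25p_{Brew}.
Plugging p_{Aroma} into Brew's best response: p_{Brew} = 127.75 + 0.25(134.75 + 0.25p_{Brew}) ⇒ 0.9375p_{Brew} = 161.4375, so p_{Brew} = 172.2.
Then p_{Aroma} = 134.75 + 0.25·172.2 = 177.8.
q_{Brew} = 341 − 2·172.2 + 177.8 = 174.4.

174.4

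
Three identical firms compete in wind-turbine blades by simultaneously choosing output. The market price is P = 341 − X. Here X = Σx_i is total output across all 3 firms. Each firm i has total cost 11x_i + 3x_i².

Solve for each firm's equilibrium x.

A representative firm's profit is π_i = x_i(341 − X) − 11x_i − 3x_i², with X = x_i + Σ_{j≠i} x_j.
First-order condition: 330 − 8x_i − Σ_{j≠i} x_j = 0.
In a symmetric equilibrium every firm chooses the same x, so Σ_{j≠i} x_j = 2x. The condition becomes 330 − 10x = 0, giving x = 330/10 = 33.

33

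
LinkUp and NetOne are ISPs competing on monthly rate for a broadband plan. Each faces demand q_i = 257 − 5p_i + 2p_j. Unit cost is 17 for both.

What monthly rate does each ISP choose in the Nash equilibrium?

42.75

LinkUp's profit: π = (p_{LinkUp} − 17)(257 − 5p_{LinkUp} + 2p_{NetOne}).
∂π/∂p_{LinkUp} = 342 − 10p_{LinkUp} + 2p_{NetOne} = 0 ⇒ p_{LinkUp} = 34.2 + 0.2p_{NetOne}.
Setting p_{LinkUp} = p_{NetOne} in the reaction function: p_{LinkUp} = 34.2 + 0.2p_{LinkUp}, so p_{LinkUp} = 34.2 / 0.8 = 42.75.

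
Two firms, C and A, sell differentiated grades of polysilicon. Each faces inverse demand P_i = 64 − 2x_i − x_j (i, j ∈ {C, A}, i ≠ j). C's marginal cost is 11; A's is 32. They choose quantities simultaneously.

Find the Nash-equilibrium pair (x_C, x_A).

12, 5

Firm C's profit: π = x_C(64 − 2x_C − x_A) − 11x_C.
∂π/∂x_C = 53 − 4x_C − x_A = 0 ⇒ x_C = 13.25 − 0.25x_A.
Similarly x_A = 8 − 0.25x_C.
Solving the two reaction functions simultaneously: (1 − (−0.25)(−0.25))x_C = 13.25 − 0.25·8, so 0.9375x_C = 11.25 and x_C = 12.
Then x_A = 8 − 0.25·12 = 5.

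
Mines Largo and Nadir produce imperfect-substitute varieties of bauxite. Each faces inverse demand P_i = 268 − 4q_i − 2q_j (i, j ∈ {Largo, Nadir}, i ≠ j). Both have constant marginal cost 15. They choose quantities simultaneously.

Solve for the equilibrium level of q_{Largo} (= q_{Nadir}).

25.3

Mine Largo's profit: π = q_{Largo}(268 − 4q_{Largo} − 2q_{Nadir}) − 15q_{Largo}.
∂π/∂q_{Largo} = 253 − 8q_{Largo} − 2q_{Nadir} = 0 ⇒ q_{Largo} = 31.625 − 0.25q_{Nadir}.
The game is symmetric, so in equilibrium q_{Nadir} = q_{Largo}: the reaction function gives 1.25q_{Largo} = 31.625, hence q_{Largo} = 25.3.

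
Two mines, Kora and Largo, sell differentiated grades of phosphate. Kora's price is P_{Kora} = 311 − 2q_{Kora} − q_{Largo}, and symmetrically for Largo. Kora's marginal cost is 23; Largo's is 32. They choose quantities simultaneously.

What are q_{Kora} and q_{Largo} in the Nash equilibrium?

Mine Kora's profit: π = q_{Kora}(311 − 2q_{Kora} − q_{Largo}) − 23q_{Kora}.
∂π/∂q_{Kora} = 288 − 4q_{Kora} − q_{Largo} = 0 ⇒ q_{Kora} = 72 − 0.25q_{Largo}.
Similarly q_{Largo} = 69.75 − 0.25q_{Kora}.
Solving the two reaction functions simultaneously: (1 − (−0.25)(−0.25))q_{Kora} = 72 − 0.25·69.75, so 0.9375q_{Kora} = 54.5625 and q_{Kora} = 58.2.
Then q_{Largo} = 69.75 − 0.25·58.2 = 55.2.

58.2, 55.2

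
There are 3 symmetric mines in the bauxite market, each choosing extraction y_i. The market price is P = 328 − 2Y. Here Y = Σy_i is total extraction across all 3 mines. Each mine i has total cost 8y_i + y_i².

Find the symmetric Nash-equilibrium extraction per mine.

A representative mine's profit is π_i = y_i(328 − 2Y) − 8y_i − y_i², with Y = y_i + Σ_{j≠i} y_j.
First-order condition: 320 − 6y_i − 2Σ_{j≠i} y_j = 0.
In a symmetric equilibrium every mine chooses the same y, so Σ_{j≠i} y_j = 2y. The condition becomes 320 − 10y = 0, giving y = 320/10 = 32.

32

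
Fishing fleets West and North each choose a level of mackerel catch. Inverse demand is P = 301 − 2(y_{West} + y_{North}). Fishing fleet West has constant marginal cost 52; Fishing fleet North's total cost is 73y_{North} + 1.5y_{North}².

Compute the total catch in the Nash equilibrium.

Fishing fleet West's profit: π = y_{West}(301 − 2(y_{West} + y_{North})) − 52y_{West}.
∂π/∂y_{West} = 249 − 4y_{West} − 2y_{North} = 0, so y_{West} = 62.25 − 0.5y_{North}.
For North: ∂π/∂y_{North} = 228 − 7y_{North} − 2y_{West} = 0 ⇒ y_{North} = 228/7 − (2/7)y_{West}.
Plugging y_{North} into West's best response: y_{West} = 62.25 − 0.5(228/7 − (2/7)y_{West}) ⇒ (6/7)y_{West} = 1287/28, so y_{West} = 53.625.
Then y_{North} = 228/7 − (2/7)·53.625 = 17.25.
Total catch: 53.625 + 17.25 = 70.875.

70.875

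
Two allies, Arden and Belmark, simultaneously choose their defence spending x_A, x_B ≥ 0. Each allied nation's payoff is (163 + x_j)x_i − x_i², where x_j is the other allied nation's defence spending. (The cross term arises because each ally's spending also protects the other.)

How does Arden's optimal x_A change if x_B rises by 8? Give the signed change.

4

Arden's payoff is (163 + x_B)x_A − x_A².
∂π/∂x_A = 163 + x_B − 2x_A = 0, so x_A = 81.5 + 0.5x_B.
The reaction-function slope is 0.5, so an 8-unit rise in x_B moves x_A by 0.5 × 8 = 4. Arden's best response rises — the actions are strategic complements.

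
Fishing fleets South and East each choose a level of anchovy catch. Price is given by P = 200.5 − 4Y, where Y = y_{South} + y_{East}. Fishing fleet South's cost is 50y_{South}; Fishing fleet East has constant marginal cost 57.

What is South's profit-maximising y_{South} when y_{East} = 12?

Fishing fleet South's profit: π = y_{South}(200.5 − 4(y_{South} + y_{East})) − 50y_{South}.
∂π/∂y_{South} = 150.5 − 8y_{South} − 4y_{East} = 0, so y_{South} = 18.8125 − 0.5y_{East}.
At y_{East} = 12: y_{South} = 18.8125 − 0.5·12 = 12.8125.

12.8125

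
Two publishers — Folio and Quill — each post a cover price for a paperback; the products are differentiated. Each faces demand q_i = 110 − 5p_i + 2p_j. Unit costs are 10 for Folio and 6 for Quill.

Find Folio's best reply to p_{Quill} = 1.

Folio's profit: π = (p_{Folio} − 10)(110 − 5p_{Folio} + 2p_{Quill}).
∂π/∂p_{Folio} = 160 − 10p_{Folio} + 2p_{Quill} = 0 ⇒ p_{Folio} = 16 + 0.2p_{Quill}.
At p_{Quill} = 1: p_{Folio} = 16 + 0.2·1 = 16.2.

16.2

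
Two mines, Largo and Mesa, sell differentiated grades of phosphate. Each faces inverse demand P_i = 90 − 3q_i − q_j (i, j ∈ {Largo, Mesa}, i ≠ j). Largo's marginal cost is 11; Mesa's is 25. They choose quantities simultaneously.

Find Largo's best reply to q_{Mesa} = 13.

Mine Largo's profit: π = q_{Largo}(90 − 3q_{Largo} − q_{Mesa}) − 11q_{Largo}.
∂π/∂q_{Largo} = 79 − 6q_{Largo} − q_{Mesa} = 0 ⇒ q_{Largo} = 79/6 − (1/6)q_{Mesa}.
At q_{Mesa} = 13: q_{Largo} = 79/6 − (1/6)·13 = 11.

11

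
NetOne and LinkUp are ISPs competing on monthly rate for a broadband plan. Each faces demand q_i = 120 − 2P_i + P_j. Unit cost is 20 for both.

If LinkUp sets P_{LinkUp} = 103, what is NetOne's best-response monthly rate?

NetOne's profit: π = (P_{NetOne} − 20)(120 − 2P_{NetOne} + P_{LinkUp}).
∂π/∂P_{NetOne} = 160 − 4P_{NetOne} + P_{LinkUp} = 0 ⇒ P_{NetOne} = 40 + 0.25P_{LinkUp}.
At P_{LinkUp} = 103: P_{NetOne} = 40 + 0.25·103 = 65.75.

65.75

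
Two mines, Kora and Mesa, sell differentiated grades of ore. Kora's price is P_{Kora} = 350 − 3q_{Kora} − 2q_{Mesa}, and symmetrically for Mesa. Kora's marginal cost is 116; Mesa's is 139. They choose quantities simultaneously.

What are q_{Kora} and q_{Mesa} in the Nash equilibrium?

Mine Kora's profit: π = q_{Kora}(350 − 3q_{Kora} − 2q_{Mesa}) − 116q_{Kora}.
∂π/∂q_{Kora} = 234 − 6q_{Kora} − 2q_{Mesa} = 0 ⇒ q_{Kora} = 39 − (1/3)q_{Mesa}.
Similarly q_{Mesa} = 211/6 − (1/3)q_{Kora}.
Plugging q_{Mesa} into Kora's best response: q_{Kora} = 39 − (1/3)(211/6 − (1/3)q_{Kora}) ⇒ (8/9)q_{Kora} = 491/18, so q_{Kora} = 30.6875.
Then q_{Mesa} = 211/6 − (1/3)·30.6875 = 24.9375.

30.6875, 24.9375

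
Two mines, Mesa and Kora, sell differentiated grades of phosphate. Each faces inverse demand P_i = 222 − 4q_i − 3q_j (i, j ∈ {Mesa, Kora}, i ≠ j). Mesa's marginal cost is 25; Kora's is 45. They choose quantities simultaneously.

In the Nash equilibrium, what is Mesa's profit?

1444

Mine Mesa's profit: π = q_{Mesa}(222 − 4q_{Mesa} − 3q_{Kora}) − 25q_{Mesa}.
∂π/∂q_{Mesa} = 197 − 8q_{Mesa} − 3q_{Kora} = 0 ⇒ q_{Mesa} = 24.625 − 0.375q_{Kora}.
Similarly q_{Kora} = 22.125 − 0.375q_{Mesa}.
Plugging q_{Kora} into Mesa's best response: q_{Mesa} = 24.625 − 0.375(22.125 − 0.375q_{Mesa}) ⇒ (55/64)q_{Mesa} = 1045/64, so q_{Mesa} = 19.
Then q_{Kora} = 22.125 − 0.375·19 = 15.
P_{Mesa} = 222 − 4·19 − 3·15 = 101.
Profit = (101 − 25)·19 = 1444.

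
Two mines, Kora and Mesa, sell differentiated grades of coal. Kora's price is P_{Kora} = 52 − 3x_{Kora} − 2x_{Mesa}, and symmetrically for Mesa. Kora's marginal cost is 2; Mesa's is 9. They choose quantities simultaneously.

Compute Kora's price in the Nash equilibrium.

Mine Kora's profit: π = x_{Kora}(52 − 3x_{Kora} − 2x_{Mesa}) − 2x_{Kora}.
∂π/∂x_{Kora} = 50 − 6x_{Kora} − 2x_{Mesa} = 0 ⇒ x_{Kora} = 25/3 − (1/3)x_{Mesa}.
Similarly x_{Mesa} = 43/6 − (1/3)x_{Kora}.
Plugging x_{Mesa} into Kora's best response: x_{Kora} = 25/3 − (1/3)(43/6 − (1/3)x_{Kora}) ⇒ (8/9)x_{Kora} = 107/18, so x_{Kora} = 6.6875.
Then x_{Mesa} = 43/6 − (1/3)·6.6875 = 4.9375.
P_{Kora} = 52 − 3·6.6875 − 2·4.9375 = 22.0625.

22.0625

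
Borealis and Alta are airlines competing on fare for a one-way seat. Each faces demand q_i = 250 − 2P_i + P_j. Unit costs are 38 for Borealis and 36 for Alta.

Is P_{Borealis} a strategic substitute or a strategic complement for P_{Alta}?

Borealis's profit: π = (P_{Borealis} − 38)(250 − 2P_{Borealis} + P_{Alta}).
∂π/∂P_{Borealis} = 326 − 4P_{Borealis} + P_{Alta} = 0 ⇒ P_{Borealis} = 81.5 + 0.25P_{Alta}.
The best-response slope dP_{Borealis}/dP_{Alta} = 0.25 > 0: the reaction function is upward-sloping, so the choices are strategic complements.

strategic complements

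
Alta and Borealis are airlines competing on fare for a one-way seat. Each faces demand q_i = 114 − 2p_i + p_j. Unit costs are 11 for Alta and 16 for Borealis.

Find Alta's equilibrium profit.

Alta's profit: π = (p_{Alta} − 11)(114 − 2p_{Alta} + p_{Borealis}).
∂π/∂p_{Alta} = 136 − 4p_{Alta} + p_{Borealis} = 0 ⇒ p_{Alta} = 34 + 0.25p_{Borealis}.
Similarly p_{Borealis} = 36.5 + 0.25p_{Alta}.
Solving the two reaction functions simultaneously: (1 − (0.25)(0.25))p_{Alta} = 34 + 0.25·36.5, so 0.9375p_{Alta} = 43.125 and p_{Alta} = 46.
Then p_{Borealis} = 36.5 + 0.25·46 = 48.
q_{Alta} = 114 − 2·46 + 48 = 70.
Profit = (46 − 11)·70 = 2450.

2450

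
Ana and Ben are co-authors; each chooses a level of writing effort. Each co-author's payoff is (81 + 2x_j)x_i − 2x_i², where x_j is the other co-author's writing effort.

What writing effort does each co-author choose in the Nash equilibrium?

Ana's payoff is (81 + 2x_B)x_A − 2x_A².
∂π/∂x_A = 81 + 2x_B − 4x_A = 0, so x_A = 20.25 + 0.5x_B.
Setting x_A = x_B in the reaction function: x_A = 20.25 + 0.5x_A, so x_A = 20.25 / 0.5 = 40.5.

40.5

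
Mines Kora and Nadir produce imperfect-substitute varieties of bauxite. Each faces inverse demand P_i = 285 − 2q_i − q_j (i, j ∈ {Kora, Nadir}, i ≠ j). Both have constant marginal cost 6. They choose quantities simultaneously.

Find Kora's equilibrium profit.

Mine Kora's profit: π = q_{Kora}(285 − 2q_{Kora} − q_{Nadir}) − 6q_{Kora}.
∂π/∂q_{Kora} = 279 − 4q_{Kora} − q_{Nadir} = 0 ⇒ q_{Kora} = 69.75 − 0.25q_{Nadir}.
Setting q_{Kora} = q_{Nadir} in the reaction function: q_{Kora} = 69.75 − 0.25q_{Kora}, so q_{Kora} = 69.75 / 1.25 = 55.8.
P_{Kora} = 285 − 2·55.8 − 55.8 = 117.6.
Profit = (117.6 − 6)·55.8 = 6227.28.

6227.28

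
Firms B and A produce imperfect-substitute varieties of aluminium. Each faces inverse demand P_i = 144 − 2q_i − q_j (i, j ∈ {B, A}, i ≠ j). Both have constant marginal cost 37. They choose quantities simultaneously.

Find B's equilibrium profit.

915.92

Firm B's profit: π = q_B(144 − 2q_B − q_A) − 37q_B.
∂π/∂q_B = 107 − 4q_B − q_A = 0 ⇒ q_B = 26.75 − 0.25q_A.
The game is symmetric, so in equilibrium q_A = q_B: the reaction function gives 1.25q_B = 26.75, hence q_B = 21.4.
P_B = 144 − 2·21.4 − 21.4 = 79.8.
Profit = (79.8 − 37)·21.4 = 915.92.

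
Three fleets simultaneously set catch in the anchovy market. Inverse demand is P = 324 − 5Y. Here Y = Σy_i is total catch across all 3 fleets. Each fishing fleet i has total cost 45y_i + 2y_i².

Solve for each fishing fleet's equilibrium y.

11.625

A representative fishing fleet's profit is π_i = y_i(324 − 5Y) − 45y_i − 2y_i², with Y = y_i + Σ_{j≠i} y_j.
First-order condition: 279 − 14y_i − 5Σ_{j≠i} y_j = 0.
Imposing symmetry (y_j = y for all j) turns Σ_{j≠i} y_j into 2y, so 279 = 24y and y = 11.625.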